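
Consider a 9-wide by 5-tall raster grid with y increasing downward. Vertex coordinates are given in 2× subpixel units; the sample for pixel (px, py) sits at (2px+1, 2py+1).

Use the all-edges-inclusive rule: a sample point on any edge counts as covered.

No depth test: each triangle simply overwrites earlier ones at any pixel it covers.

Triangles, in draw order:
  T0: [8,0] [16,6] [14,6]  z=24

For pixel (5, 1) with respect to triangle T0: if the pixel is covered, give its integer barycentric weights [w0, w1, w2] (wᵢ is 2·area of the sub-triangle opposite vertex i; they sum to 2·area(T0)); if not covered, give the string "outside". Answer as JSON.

T0:
  2·area = 12
  edge (8, 0)→(16, 6): d=(8,6) inclusive
  edge (16, 6)→(14, 6): d=(-2,0) inclusive
  edge (14, 6)→(8, 0): d=(-6,-6) inclusive
    (4,0)@(9, 1): e=[2,10,0] → #  [on edge]
    (5,0)@(11, 1): e=[-10,10,12] → ·
    (4,1)@(9, 3): e=[18,6,-12] → ·
    (5,1)@(11, 3): e=[6,6,0] → #  [on edge]
    (6,1)@(13, 3): e=[-6,6,12] → ·
    (5,2)@(11, 5): e=[22,2,-12] → ·
    (6,2)@(13, 5): e=[10,2,0] → #  [on edge]
    (7,2)@(15, 5): e=[-2,2,12] → ·
    (6,3)@(13, 7): e=[26,-2,-12] → ·
    (7,3)@(15, 7): e=[14,-2,0] → ·  [on edge]
    (8,4)@(17, 9): e=[18,-6,0] → ·  [on edge]
  covered (3 px):
    · · · · # · · · ·
    · · · · · # · · ·
    · · · · · · # · ·
    · · · · · · · · ·
    · · · · · · · · ·

Final: [6,0,6]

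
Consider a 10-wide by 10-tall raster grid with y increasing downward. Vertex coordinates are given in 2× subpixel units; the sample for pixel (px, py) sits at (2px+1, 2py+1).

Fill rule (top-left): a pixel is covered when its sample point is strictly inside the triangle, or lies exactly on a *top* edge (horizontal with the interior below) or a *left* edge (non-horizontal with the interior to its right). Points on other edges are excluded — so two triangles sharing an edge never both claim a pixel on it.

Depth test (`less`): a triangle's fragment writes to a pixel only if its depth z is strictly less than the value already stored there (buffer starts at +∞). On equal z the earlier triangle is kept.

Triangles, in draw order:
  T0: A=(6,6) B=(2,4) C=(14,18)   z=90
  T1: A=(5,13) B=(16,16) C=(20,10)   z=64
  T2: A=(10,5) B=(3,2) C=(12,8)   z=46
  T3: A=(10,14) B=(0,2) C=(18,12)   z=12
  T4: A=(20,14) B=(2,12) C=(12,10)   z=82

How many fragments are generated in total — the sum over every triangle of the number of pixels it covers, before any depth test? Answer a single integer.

T0:
  2·area = 32  (B↔C swapped to make it positive)
  edge (6, 6)→(14, 18): d=(8,12) right/bottom  bias=-1
  edge (14, 18)→(2, 4): d=(-12,-14) top-left  bias=+0
  edge (2, 4)→(6, 6): d=(4,2) right/bottom  bias=-1
    (1,2)@(3, 5): e=[28,2,2] → X
    (2,2)@(5, 5): e=[4,30,-2] → .
    (1,3)@(3, 7): e=[44,-22,10] → .
    (2,3)@(5, 7): e=[20,6,6] → X
    (3,3)@(7, 7): e=[-4,34,2] → .
    (2,4)@(5, 9): e=[36,-18,14] → .
    (3,4)@(7, 9): e=[12,10,10] → X
    (4,4)@(9, 9): e=[-12,38,6] → .
    (3,5)@(7, 11): e=[28,-14,18] → .
    (4,5)@(9, 11): e=[4,14,14] → X
    (5,5)@(11, 11): e=[-20,42,10] → .
    (4,6)@(9, 13): e=[20,-10,22] → .
  covered (4 px):
    . . . . . . . . . .
    . . . . . . . . . .
    . X . . . . . . . .
    . . X . . . . . . .
    . . . X . . . . . .
    . . . . X . . . . .
    . . . . . . . . . .
    . . . . . . . . . .
    . . . . . . . . . .
    . . . . . . . . . .
T1:
  2·area = 78  (B↔C swapped to make it positive)
  edge (5, 13)→(20, 10): d=(15,-3) top-left  bias=+0
  edge (20, 10)→(16, 16): d=(-4,6) right/bottom  bias=-1
  edge (16, 16)→(5, 13): d=(-11,-3) top-left  bias=+0
    (7,5)@(15, 11): e=[0,26,52] → X  [on edge]
    (8,5)@(17, 11): e=[6,14,58] → X
    (9,5)@(19, 11): e=[12,2,64] → X
    (2,6)@(5, 13): e=[0,78,0] → X  [on edge]
    (3,6)@(7, 13): e=[6,66,6] → X
    (4,6)@(9, 13): e=[12,54,12] → X
    (5,6)@(11, 13): e=[18,42,18] → X
    (6,6)@(13, 13): e=[24,30,24] → X
    (9,6)@(19, 13): e=[42,-6,42] → .
    (2,7)@(5, 15): e=[30,70,-22] → .
    (3,7)@(7, 15): e=[36,58,-16] → .
    (4,7)@(9, 15): e=[42,46,-10] → .
  covered (12 px):
    . . . . . . . . . .
    . . . . . . . . . .
    . . . . . . . . . .
    . . . . . . . . . .
    . . . . . . . . . .
    . . . . . . . X X X
    . . X X X X X X X .
    . . . . . . X X . .
    . . . . . . . . . .
    . . . . . . . . . .
T2:
  2·area = 15  (B↔C swapped to make it positive)
  edge (10, 5)→(12, 8): d=(2,3) right/bottom  bias=-1
  edge (12, 8)→(3, 2): d=(-9,-6) top-left  bias=+0
  edge (3, 2)→(10, 5): d=(7,3) right/bottom  bias=-1
    (2,1)@(5, 3): e=[11,3,1] → X
    (3,1)@(7, 3): e=[5,15,-5] → .
    (2,2)@(5, 5): e=[15,-15,15] → .
    (4,2)@(9, 5): e=[3,9,3] → X
    (5,2)@(11, 5): e=[-3,21,-3] → .
    (4,3)@(9, 7): e=[7,-9,17] → .
    (5,3)@(11, 7): e=[1,3,11] → X
    (6,3)@(13, 7): e=[-5,15,5] → .
    (5,4)@(11, 9): e=[5,-15,25] → .
  covered (3 px):
    . . . . . . . . . .
    . . X . . . . . . .
    . . . . X . . . . .
    . . . . . X . . . .
    . . . . . . . . . .
    . . . . . . . . . .
    . . . . . . . . . .
    . . . . . . . . . .
    . . . . . . . . . .
    . . . . . . . . . .
T3:
  2·area = 116
  edge (10, 14)→(0, 2): d=(-10,-12) top-left  bias=+0
  edge (0, 2)→(18, 12): d=(18,10) right/bottom  bias=-1
  edge (18, 12)→(10, 14): d=(-8,2) right/bottom  bias=-1
    (0,1)@(1, 3): e=[2,8,106] → X
    (1,1)@(3, 3): e=[26,-12,102] → .
    (0,2)@(1, 5): e=[-18,44,90] → .
    (1,2)@(3, 5): e=[6,24,86] → X
    (2,2)@(5, 5): e=[30,4,82] → X
    (3,2)@(7, 5): e=[54,-16,78] → .
    (1,3)@(3, 7): e=[-14,60,70] → .
    (2,3)@(5, 7): e=[10,40,66] → X
    (3,3)@(7, 7): e=[34,20,62] → X
    (4,3)@(9, 7): e=[58,0,58] → .  [on edge]
    (2,4)@(5, 9): e=[-10,76,50] → .
    (3,4)@(7, 9): e=[14,56,46] → X
  covered (14 px):
    . . . . . . . . . .
    X . . . . . . . . .
    . X X . . . . . . .
    . . X X . . . . . .
    . . . X X X . . . .
    . . . . X X X X . .
    . . . . . X X . . .
    . . . . . . . . . .
    . . . . . . . . . .
    . . . . . . . . . .
T4:
  2·area = 56
  edge (20, 14)→(2, 12): d=(-18,-2) top-left  bias=+0
  edge (2, 12)→(12, 10): d=(10,-2) top-left  bias=+0
  edge (12, 10)→(20, 14): d=(8,4) right/bottom  bias=-1
    (8,4)@(17, 9): e=[84,0,-28] → .  [on edge]
    (3,5)@(7, 11): e=[28,0,28] → X  [on edge]
    (4,5)@(9, 11): e=[32,4,20] → X
    (5,5)@(11, 11): e=[36,8,12] → X
    (6,5)@(13, 11): e=[40,12,4] → X
    (7,5)@(15, 11): e=[44,16,-4] → .
    (3,6)@(7, 13): e=[-8,20,44] → .
    (4,6)@(9, 13): e=[-4,24,36] → .
    (5,6)@(11, 13): e=[0,28,28] → X  [on edge]
    (7,6)@(15, 13): e=[8,36,12] → X
    (8,6)@(17, 13): e=[12,40,4] → X
    (9,6)@(19, 13): e=[16,44,-4] → .
  covered (8 px):
    . . . . . . . . . .
    . . . . . . . . . .
    . . . . . . . . . .
    . . . . . . . . . .
    . . . . . . . . . .
    . . . X X X X . . .
    . . . . . X X X X .
    . . . . . . . . . .
    . . . . . . . . . .
    . . . . . . . . . .

Answer: 41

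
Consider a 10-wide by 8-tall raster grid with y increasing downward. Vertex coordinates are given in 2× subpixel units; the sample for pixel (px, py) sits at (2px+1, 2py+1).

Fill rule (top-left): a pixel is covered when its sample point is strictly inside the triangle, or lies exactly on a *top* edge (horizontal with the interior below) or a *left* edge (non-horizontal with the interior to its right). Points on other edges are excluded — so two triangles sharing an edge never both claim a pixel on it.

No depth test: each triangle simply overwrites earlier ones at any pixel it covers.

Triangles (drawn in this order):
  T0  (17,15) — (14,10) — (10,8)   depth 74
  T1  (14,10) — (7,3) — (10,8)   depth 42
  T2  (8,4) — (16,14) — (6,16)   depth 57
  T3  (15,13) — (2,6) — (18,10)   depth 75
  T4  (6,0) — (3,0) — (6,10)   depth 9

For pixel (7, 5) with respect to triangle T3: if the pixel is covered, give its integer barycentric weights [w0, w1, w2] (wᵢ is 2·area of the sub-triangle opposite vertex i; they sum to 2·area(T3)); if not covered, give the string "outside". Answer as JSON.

T0:
  2·area = 14  (B↔C swapped to make it positive)
  edge (17, 15)→(10, 8): d=(-7,-7) top-left  bias=+0
  edge (10, 8)→(14, 10): d=(4,2) right/bottom  bias=-1
  edge (14, 10)→(17, 15): d=(3,5) right/bottom  bias=-1
    (1,0)@(3, 1): e=[0,-14,28] → ·  [on edge]
    (2,1)@(5, 3): e=[0,-10,24] → ·  [on edge]
    (3,2)@(7, 5): e=[0,-6,20] → ·  [on edge]
    (5,2)@(11, 5): e=[28,-14,0] → ·  [on edge]
    (4,3)@(9, 7): e=[0,-2,16] → ·  [on edge]
    (5,4)@(11, 9): e=[0,2,12] → █  [on edge]
    (6,4)@(13, 9): e=[14,-2,2] → ·
    (5,5)@(11, 11): e=[-14,10,18] → ·
    (6,5)@(13, 11): e=[0,6,8] → █  [on edge]
    (7,5)@(15, 11): e=[14,2,-2] → ·
    (6,6)@(13, 13): e=[-14,14,14] → ·
    (7,6)@(15, 13): e=[0,10,4] → █  [on edge]
    (8,7)@(17, 15): e=[0,14,0] → ·  [on edge]
  covered (3 px):
    · · · · · · · · · ·
    · · · · · · · · · ·
    · · · · · · · · · ·
    · · · · · · · · · ·
    · · · · · █ · · · ·
    · · · · · · █ · · ·
    · · · · · · · █ · ·
    · · · · · · · · · ·
T1:
  2·area = 14  (B↔C swapped to make it positive)
  edge (14, 10)→(10, 8): d=(-4,-2) top-left  bias=+0
  edge (10, 8)→(7, 3): d=(-3,-5) top-left  bias=+0
  edge (7, 3)→(14, 10): d=(7,7) right/bottom  bias=-1
    (2,0)@(5, 1): e=[18,-4,0] → ·  [on edge]
    (3,1)@(7, 3): e=[14,0,0] → ·  [on edge]
    (4,2)@(9, 5): e=[10,4,0] → ·  [on edge]
    (5,3)@(11, 7): e=[6,8,0] → ·  [on edge]
    (6,4)@(13, 9): e=[2,12,0] → ·  [on edge]
    (7,5)@(15, 11): e=[-2,16,0] → ·  [on edge]
    (6,6)@(13, 13): e=[-14,0,28] → ·  [on edge]
    (8,6)@(17, 13): e=[-6,20,0] → ·  [on edge]
    (9,7)@(19, 15): e=[-10,24,0] → ·  [on edge]
  covered (0 px):
    · · · · · · · · · ·
    · · · · · · · · · ·
    · · · · · · · · · ·
    · · · · · · · · · ·
    · · · · · · · · · ·
    · · · · · · · · · ·
    · · · · · · · · · ·
    · · · · · · · · · ·
T2:
  2·area = 116
  edge (8, 4)→(16, 14): d=(8,10) right/bottom  bias=-1
  edge (16, 14)→(6, 16): d=(-10,2) right/bottom  bias=-1
  edge (6, 16)→(8, 4): d=(2,-12) top-left  bias=+0
    (4,3)@(9, 7): e=[14,84,18] → █
    (5,3)@(11, 7): e=[-6,80,42] → ·
    (4,4)@(9, 9): e=[30,64,22] → █
    (5,4)@(11, 9): e=[10,60,46] → █
    (6,4)@(13, 9): e=[-10,56,70] → ·
    (3,5)@(7, 11): e=[66,48,2] → █
    (6,5)@(13, 11): e=[6,36,74] → █
    (7,5)@(15, 11): e=[-14,32,98] → ·
    (3,6)@(7, 13): e=[82,28,6] → █
    (7,6)@(15, 13): e=[2,12,102] → █
    (8,6)@(17, 13): e=[-18,8,126] → ·
    (3,7)@(7, 15): e=[98,8,10] → █
    (5,7)@(11, 15): e=[58,0,58] → ·  [on edge]
  covered (14 px):
    · · · · · · · · · ·
    · · · · · · · · · ·
    · · · · · · · · · ·
    · · · · █ · · · · ·
    · · · · █ █ · · · ·
    · · · █ █ █ █ · · ·
    · · · █ █ █ █ █ · ·
    · · · █ █ · · · · ·
T3:
  2·area = 60
  edge (15, 13)→(2, 6): d=(-13,-7) top-left  bias=+0
  edge (2, 6)→(18, 10): d=(16,4) right/bottom  bias=-1
  edge (18, 10)→(15, 13): d=(-3,3) right/bottom  bias=-1
    (2,3)@(5, 7): e=[8,4,48] → █
    (3,3)@(7, 7): e=[22,-4,42] → ·
    (2,4)@(5, 9): e=[-18,36,42] → ·
    (4,4)@(9, 9): e=[10,20,30] → █
    (5,4)@(11, 9): e=[24,12,24] → █
    (6,4)@(13, 9): e=[38,4,18] → █
    (7,4)@(15, 9): e=[52,-4,12] → ·
    (9,4)@(19, 9): e=[80,-20,0] → ·  [on edge]
    (4,5)@(9, 11): e=[-16,52,24] → ·
    (5,5)@(11, 11): e=[-2,44,18] → ·
    (6,5)@(13, 11): e=[12,36,12] → █
    (7,5)@(15, 11): e=[26,28,6] → █
    (8,5)@(17, 11): e=[40,20,0] → ·  [on edge]
    (7,6)@(15, 13): e=[0,60,0] → ·  [on edge]
    (6,7)@(13, 15): e=[-40,100,0] → ·  [on edge]
  covered (6 px):
    · · · · · · · · · ·
    · · · · · · · · · ·
    · · · · · · · · · ·
    · · █ · · · · · · ·
    · · · · █ █ █ · · ·
    · · · · · · █ █ · ·
    · · · · · · · · · ·
    · · · · · · · · · ·
T4:
  2·area = 30  (B↔C swapped to make it positive)
  edge (6, 0)→(6, 10): d=(0,10) right/bottom  bias=-1
  edge (6, 10)→(3, 0): d=(-3,-10) top-left  bias=+0
  edge (3, 0)→(6, 0): d=(3,0) top-left  bias=+0
    (2,0)@(5, 1): e=[10,17,3] → █
    (3,0)@(7, 1): e=[-10,37,3] → ·
    (2,1)@(5, 3): e=[10,11,9] → █
    (3,1)@(7, 3): e=[-10,31,9] → ·
    (2,2)@(5, 5): e=[10,5,15] → █
    (3,2)@(7, 5): e=[-10,25,15] → ·
    (2,3)@(5, 7): e=[10,-1,21] → ·
  covered (3 px):
    · · █ · · · · · · ·
    · · █ · · · · · · ·
    · · █ · · · · · · ·
    · · · · · · · · · ·
    · · · · · · · · · ·
    · · · · · · · · · ·
    · · · · · · · · · ·
    · · · · · · · · · ·

Final: [28,6,26]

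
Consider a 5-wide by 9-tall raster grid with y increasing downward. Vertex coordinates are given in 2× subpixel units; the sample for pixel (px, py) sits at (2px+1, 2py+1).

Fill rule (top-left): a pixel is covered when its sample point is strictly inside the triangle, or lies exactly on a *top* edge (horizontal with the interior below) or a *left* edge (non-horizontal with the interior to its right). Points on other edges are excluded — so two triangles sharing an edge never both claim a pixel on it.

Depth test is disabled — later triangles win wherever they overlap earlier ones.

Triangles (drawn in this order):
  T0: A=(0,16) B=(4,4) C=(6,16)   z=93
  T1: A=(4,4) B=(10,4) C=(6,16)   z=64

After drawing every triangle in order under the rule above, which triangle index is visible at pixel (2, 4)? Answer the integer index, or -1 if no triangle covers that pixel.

T0:
  2·area = 72
  edge (0, 16)→(4, 4): d=(4,-12) top-left  bias=+0
  edge (4, 4)→(6, 16): d=(2,12) right/bottom  bias=-1
  edge (6, 16)→(0, 16): d=(-6,0) right/bottom  bias=-1
    (2,0)@(5, 1): e=[0,-18,90] → ·  [on edge]
    (1,3)@(3, 7): e=[0,18,54] → #  [on edge]
    (2,3)@(5, 7): e=[24,-6,54] → ·
    (1,4)@(3, 9): e=[8,22,42] → #
    (2,4)@(5, 9): e=[32,-2,42] → ·
    (1,5)@(3, 11): e=[16,26,30] → #
    (2,5)@(5, 11): e=[40,2,30] → #
    (3,5)@(7, 11): e=[64,-22,30] → ·
    (0,6)@(1, 13): e=[0,54,18] → #  [on edge]
    (3,6)@(7, 13): e=[72,-18,18] → ·
    (0,7)@(1, 15): e=[8,58,6] → #
    (3,7)@(7, 15): e=[80,-14,6] → ·
  covered (10 px):
    · · · · ·
    · · · · ·
    · · · · ·
    · # · · ·
    · # · · ·
    · # # · ·
    # # # · ·
    # # # · ·
    · · · · ·
T1:
  2·area = 72
  edge (4, 4)→(10, 4): d=(6,0) top-left  bias=+0
  edge (10, 4)→(6, 16): d=(-4,12) right/bottom  bias=-1
  edge (6, 16)→(4, 4): d=(-2,-12) top-left  bias=+0
    (2,2)@(5, 5): e=[6,56,10] → #
    (3,2)@(7, 5): e=[6,32,34] → #
    (4,2)@(9, 5): e=[6,8,58] → #
    (2,3)@(5, 7): e=[18,48,6] → #
    (4,3)@(9, 7): e=[18,0,54] → ·  [on edge]
    (2,4)@(5, 9): e=[30,40,2] → #
    (4,4)@(9, 9): e=[30,-8,50] → ·
    (2,5)@(5, 11): e=[42,32,-2] → ·
    (3,5)@(7, 11): e=[42,8,22] → #
    (4,5)@(9, 11): e=[42,-16,46] → ·
    (3,6)@(7, 13): e=[54,0,18] → ·  [on edge]
  covered (8 px):
    · · · · ·
    · · · · ·
    · · # # #
    · · # # ·
    · · # # ·
    · · · # ·
    · · · · ·
    · · · · ·
    · · · · ·

Z-buffer (winner per pixel, '.' = empty):
  . . . . .
  . . . . .
  . . 1 1 1
  . 0 1 1 .
  . 0 1 1 .
  . 0 0 1 .
  0 0 0 . .
  0 0 0 . .
  . . . . .

Answer: 1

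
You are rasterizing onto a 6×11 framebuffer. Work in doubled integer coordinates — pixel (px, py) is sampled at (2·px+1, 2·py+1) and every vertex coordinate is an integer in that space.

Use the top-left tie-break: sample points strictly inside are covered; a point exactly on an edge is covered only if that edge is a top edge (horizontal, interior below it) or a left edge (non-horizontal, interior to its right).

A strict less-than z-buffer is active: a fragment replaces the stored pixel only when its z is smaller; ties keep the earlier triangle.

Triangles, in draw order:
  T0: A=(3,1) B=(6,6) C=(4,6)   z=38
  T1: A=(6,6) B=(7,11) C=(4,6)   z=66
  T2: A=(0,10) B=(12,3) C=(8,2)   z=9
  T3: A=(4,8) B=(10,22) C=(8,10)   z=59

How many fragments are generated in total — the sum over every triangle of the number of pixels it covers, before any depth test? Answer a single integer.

T0:
  2·area = 10
  edge (3, 1)→(6, 6): d=(3,5) right/bottom  bias=-1
  edge (6, 6)→(4, 6): d=(-2,0) right/bottom  bias=-1
  edge (4, 6)→(3, 1): d=(-1,-5) top-left  bias=+0
    (1,0)@(3, 1): e=[0,10,0] → ·  [on edge]
    (2,2)@(5, 5): e=[2,2,6] → █
    (3,2)@(7, 5): e=[-8,2,16] → ·
    (2,3)@(5, 7): e=[8,-2,4] → ·
    (2,5)@(5, 11): e=[20,-10,0] → ·  [on edge]
    (4,5)@(9, 11): e=[0,-10,20] → ·  [on edge]
    (3,10)@(7, 21): e=[40,-30,0] → ·  [on edge]
  covered (1 px):
    · · · · · ·
    · · · · · ·
    · · █ · · ·
    · · · · · ·
    · · · · · ·
    · · · · · ·
    · · · · · ·
    · · · · · ·
    · · · · · ·
    · · · · · ·
    · · · · · ·
T1:
  2·area = 10
  edge (6, 6)→(7, 11): d=(1,5) right/bottom  bias=-1
  edge (7, 11)→(4, 6): d=(-3,-5) top-left  bias=+0
  edge (4, 6)→(6, 6): d=(2,0) top-left  bias=+0
    (0,0)@(1, 1): e=[20,0,-10] → ·  [on edge]
    (2,0)@(5, 1): e=[0,20,-10] → ·  [on edge]
    (2,3)@(5, 7): e=[6,2,2] → █
    (3,3)@(7, 7): e=[-4,12,2] → ·
    (2,4)@(5, 9): e=[8,-4,6] → ·
    (3,5)@(7, 11): e=[0,0,10] → ·  [on edge]
    (4,10)@(9, 21): e=[0,-20,30] → ·  [on edge]
  covered (1 px):
    · · · · · ·
    · · · · · ·
    · · · · · ·
    · · █ · · ·
    · · · · · ·
    · · · · · ·
    · · · · · ·
    · · · · · ·
    · · · · · ·
    · · · · · ·
    · · · · · ·
T2:
  2·area = 40  (B↔C swapped to make it positive)
  edge (0, 10)→(8, 2): d=(8,-8) top-left  bias=+0
  edge (8, 2)→(12, 3): d=(4,1) right/bottom  bias=-1
  edge (12, 3)→(0, 10): d=(-12,7) right/bottom  bias=-1
    (4,0)@(9, 1): e=[0,-5,45] → ·  [on edge]
    (3,1)@(7, 3): e=[0,5,35] → █  [on edge]
    (4,1)@(9, 3): e=[16,3,21] → █
    (5,1)@(11, 3): e=[32,1,7] → █
    (2,2)@(5, 5): e=[0,15,25] → █  [on edge]
    (4,2)@(9, 5): e=[32,11,-3] → ·
    (5,2)@(11, 5): e=[48,9,-17] → ·
    (1,3)@(3, 7): e=[0,25,15] → █  [on edge]
    (3,3)@(7, 7): e=[32,21,-13] → ·
    (0,4)@(1, 9): e=[0,35,5] → █  [on edge]
    (1,4)@(3, 9): e=[16,33,-9] → ·
    (2,4)@(5, 9): e=[32,31,-23] → ·
  covered (8 px):
    · · · · · ·
    · · · █ █ █
    · · █ █ · ·
    · █ █ · · ·
    █ · · · · ·
    · · · · · ·
    · · · · · ·
    · · · · · ·
    · · · · · ·
    · · · · · ·
    · · · · · ·
T3:
  2·area = 44  (B↔C swapped to make it positive)
  edge (4, 8)→(8, 10): d=(4,2) right/bottom  bias=-1
  edge (8, 10)→(10, 22): d=(2,12) right/bottom  bias=-1
  edge (10, 22)→(4, 8): d=(-6,-14) top-left  bias=+0
    (0,0)@(1, 1): e=[-22,66,0] → ·  [on edge]
    (2,4)@(5, 9): e=[2,34,8] → █
    (3,4)@(7, 9): e=[-2,10,36] → ·
    (2,5)@(5, 11): e=[10,38,-4] → ·
    (3,5)@(7, 11): e=[6,14,24] → █
    (4,5)@(9, 11): e=[2,-10,52] → ·
    (3,6)@(7, 13): e=[14,18,12] → █
    (4,6)@(9, 13): e=[10,-6,40] → ·
    (3,7)@(7, 15): e=[22,22,0] → █  [on edge]
    (4,7)@(9, 15): e=[18,-2,28] → ·
    (3,8)@(7, 17): e=[30,26,-12] → ·
    (4,8)@(9, 17): e=[26,2,16] → █
  covered (6 px):
    · · · · · ·
    · · · · · ·
    · · · · · ·
    · · · · · ·
    · · █ · · ·
    · · · █ · ·
    · · · █ · ·
    · · · █ · ·
    · · · · █ ·
    · · · · █ ·
    · · · · · ·

Result: 16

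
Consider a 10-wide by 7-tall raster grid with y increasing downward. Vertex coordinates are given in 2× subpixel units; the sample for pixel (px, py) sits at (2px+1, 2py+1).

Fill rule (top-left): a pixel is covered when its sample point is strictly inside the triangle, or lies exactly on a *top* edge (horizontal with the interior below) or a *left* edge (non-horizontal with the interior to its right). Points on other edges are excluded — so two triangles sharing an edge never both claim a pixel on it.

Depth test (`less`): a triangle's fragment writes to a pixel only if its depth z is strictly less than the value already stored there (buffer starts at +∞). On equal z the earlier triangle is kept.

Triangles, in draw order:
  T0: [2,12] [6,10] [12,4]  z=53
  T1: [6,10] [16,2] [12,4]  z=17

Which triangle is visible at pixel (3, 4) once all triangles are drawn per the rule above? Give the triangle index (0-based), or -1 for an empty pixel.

T0:
  2·area = 12  (B↔C swapped to make it positive)
  edge (2, 12)→(12, 4): d=(10,-8) top-left  bias=+0
  edge (12, 4)→(6, 10): d=(-6,6) right/bottom  bias=-1
  edge (6, 10)→(2, 12): d=(-4,2) right/bottom  bias=-1
    (7,0)@(15, 1): e=[-6,0,18] → ·  [on edge]
    (6,1)@(13, 3): e=[-2,0,14] → ·  [on edge]
    (5,2)@(11, 5): e=[2,0,10] → ·  [on edge]
    (4,3)@(9, 7): e=[6,0,6] → ·  [on edge]
    (3,4)@(7, 9): e=[10,0,2] → ·  [on edge]
    (2,5)@(5, 11): e=[14,0,-2] → ·  [on edge]
    (1,6)@(3, 13): e=[18,0,-6] → ·  [on edge]
  covered (0 px):
    · · · · · · · · · ·
    · · · · · · · · · ·
    · · · · · · · · · ·
    · · · · · · · · · ·
    · · · · · · · · · ·
    · · · · · · · · · ·
    · · · · · · · · · ·
T1:
  2·area = 12  (B↔C swapped to make it positive)
  edge (6, 10)→(12, 4): d=(6,-6) top-left  bias=+0
  edge (12, 4)→(16, 2): d=(4,-2) top-left  bias=+0
  edge (16, 2)→(6, 10): d=(-10,8) right/bottom  bias=-1
    (7,0)@(15, 1): e=[0,-6,18] → ·  [on edge]
    (6,1)@(13, 3): e=[0,-2,14] → ·  [on edge]
    (5,2)@(11, 5): e=[0,2,10] → #  [on edge]
    (6,2)@(13, 5): e=[12,6,-6] → ·
    (4,3)@(9, 7): e=[0,6,6] → #  [on edge]
    (5,3)@(11, 7): e=[12,10,-10] → ·
    (3,4)@(7, 9): e=[0,10,2] → #  [on edge]
    (4,4)@(9, 9): e=[12,14,-14] → ·
    (2,5)@(5, 11): e=[0,14,-2] → ·  [on edge]
    (3,5)@(7, 11): e=[12,18,-18] → ·
    (1,6)@(3, 13): e=[0,18,-6] → ·  [on edge]
  covered (3 px):
    · · · · · · · · · ·
    · · · · · · · · · ·
    · · · · · # · · · ·
    · · · · # · · · · ·
    · · · # · · · · · ·
    · · · · · · · · · ·
    · · · · · · · · · ·

Z-buffer (winner per pixel, '.' = empty):
  . . . . . . . . . .
  . . . . . . . . . .
  . . . . . 1 . . . .
  . . . . 1 . . . . .
  . . . 1 . . . . . .
  . . . . . . . . . .
  . . . . . . . . . .

Final: 1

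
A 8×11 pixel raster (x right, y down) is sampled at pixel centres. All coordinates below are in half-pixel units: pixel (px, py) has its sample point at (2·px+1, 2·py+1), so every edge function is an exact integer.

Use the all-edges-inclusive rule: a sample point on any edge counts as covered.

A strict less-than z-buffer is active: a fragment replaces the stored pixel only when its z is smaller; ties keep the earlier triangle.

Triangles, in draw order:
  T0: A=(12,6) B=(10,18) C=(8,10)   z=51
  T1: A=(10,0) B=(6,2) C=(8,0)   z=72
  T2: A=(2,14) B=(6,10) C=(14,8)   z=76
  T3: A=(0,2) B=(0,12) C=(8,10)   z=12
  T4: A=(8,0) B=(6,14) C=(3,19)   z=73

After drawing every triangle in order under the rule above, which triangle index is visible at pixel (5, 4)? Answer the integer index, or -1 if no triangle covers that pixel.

T0:
  2·area = 40
  edge (12, 6)→(10, 18): d=(-2,12) inclusive
  edge (10, 18)→(8, 10): d=(-2,-8) inclusive
  edge (8, 10)→(12, 6): d=(4,-4) inclusive
    (7,1)@(15, 3): e=[-30,70,0] → ·  [on edge]
    (6,2)@(13, 5): e=[-10,50,0] → ·  [on edge]
    (5,3)@(11, 7): e=[10,30,0] → #  [on edge]
    (6,3)@(13, 7): e=[-14,46,8] → ·
    (4,4)@(9, 9): e=[30,10,0] → #  [on edge]
    (6,4)@(13, 9): e=[-18,42,16] → ·
    (3,5)@(7, 11): e=[50,-10,0] → ·  [on edge]
    (4,5)@(9, 11): e=[26,6,8] → #
    (6,5)@(13, 11): e=[-22,38,24] → ·
    (2,6)@(5, 13): e=[70,-30,0] → ·  [on edge]
    (4,6)@(9, 13): e=[22,2,16] → #
    (5,6)@(11, 13): e=[-2,18,24] → ·
    (1,7)@(3, 15): e=[90,-50,0] → ·  [on edge]
    (0,8)@(1, 17): e=[110,-70,0] → ·  [on edge]
  covered (6 px):
    · · · · · · · ·
    · · · · · · · ·
    · · · · · · · ·
    · · · · · # · ·
    · · · · # # · ·
    · · · · # # · ·
    · · · · # · · ·
    · · · · · · · ·
    · · · · · · · ·
    · · · · · · · ·
    · · · · · · · ·
T1:
  2·area = 4
  edge (10, 0)→(6, 2): d=(-4,2) inclusive
  edge (6, 2)→(8, 0): d=(2,-2) inclusive
  edge (8, 0)→(10, 0): d=(2,0) inclusive
    (3,0)@(7, 1): e=[2,0,2] → #  [on edge]
    (4,0)@(9, 1): e=[-2,4,2] → ·
    (2,1)@(5, 3): e=[-2,0,6] → ·  [on edge]
    (3,1)@(7, 3): e=[-6,4,6] → ·
    (1,2)@(3, 5): e=[-6,0,10] → ·  [on edge]
    (0,3)@(1, 7): e=[-10,0,14] → ·  [on edge]
  covered (1 px):
    · · · # · · · ·
    · · · · · · · ·
    · · · · · · · ·
    · · · · · · · ·
    · · · · · · · ·
    · · · · · · · ·
    · · · · · · · ·
    · · · · · · · ·
    · · · · · · · ·
    · · · · · · · ·
    · · · · · · · ·
T2:
  2·area = 24
  edge (2, 14)→(6, 10): d=(4,-4) inclusive
  edge (6, 10)→(14, 8): d=(8,-2) inclusive
  edge (14, 8)→(2, 14): d=(-12,6) inclusive
    (7,0)@(15, 1): e=[0,-54,78] → ·  [on edge]
    (6,1)@(13, 3): e=[0,-42,66] → ·  [on edge]
    (5,2)@(11, 5): e=[0,-30,54] → ·  [on edge]
    (4,3)@(9, 7): e=[0,-18,42] → ·  [on edge]
    (3,4)@(7, 9): e=[0,-6,30] → ·  [on edge]
    (5,4)@(11, 9): e=[16,2,6] → #
    (6,4)@(13, 9): e=[24,6,-6] → ·
    (2,5)@(5, 11): e=[0,6,18] → #  [on edge]
    (3,5)@(7, 11): e=[8,10,6] → #
    (4,5)@(9, 11): e=[16,14,-6] → ·
    (5,5)@(11, 11): e=[24,18,-18] → ·
    (1,6)@(3, 13): e=[0,18,6] → #  [on edge]
    (0,7)@(1, 15): e=[0,30,-6] → ·  [on edge]
  covered (4 px):
    · · · · · · · ·
    · · · · · · · ·
    · · · · · · · ·
    · · · · · · · ·
    · · · · · # · ·
    · · # # · · · ·
    · # · · · · · ·
    · · · · · · · ·
    · · · · · · · ·
    · · · · · · · ·
    · · · · · · · ·
T3:
  2·area = 80  (B↔C swapped to make it positive)
  edge (0, 2)→(8, 10): d=(8,8) inclusive
  edge (8, 10)→(0, 12): d=(-8,2) inclusive
  edge (0, 12)→(0, 2): d=(0,-10) inclusive
    (0,1)@(1, 3): e=[0,70,10] → #  [on edge]
    (1,1)@(3, 3): e=[-16,66,30] → ·
    (0,2)@(1, 5): e=[16,54,10] → #
    (1,2)@(3, 5): e=[0,50,30] → #  [on edge]
    (2,2)@(5, 5): e=[-16,46,50] → ·
    (0,3)@(1, 7): e=[32,38,10] → #
    (2,3)@(5, 7): e=[0,30,50] → #  [on edge]
    (3,3)@(7, 7): e=[-16,26,70] → ·
    (0,4)@(1, 9): e=[48,22,10] → #
    (3,4)@(7, 9): e=[0,10,70] → #  [on edge]
    (4,4)@(9, 9): e=[-16,6,90] → ·
    (0,5)@(1, 11): e=[64,6,10] → #
    (4,5)@(9, 11): e=[0,-10,90] → ·  [on edge]
    (5,6)@(11, 13): e=[0,-30,110] → ·  [on edge]
    (6,7)@(13, 15): e=[0,-50,130] → ·  [on edge]
    (7,8)@(15, 17): e=[0,-70,150] → ·  [on edge]
  covered (12 px):
    · · · · · · · ·
    # · · · · · · ·
    # # · · · · · ·
    # # # · · · · ·
    # # # # · · · ·
    # # · · · · · ·
    · · · · · · · ·
    · · · · · · · ·
    · · · · · · · ·
    · · · · · · · ·
    · · · · · · · ·
T4:
  2·area = 32
  edge (8, 0)→(6, 14): d=(-2,14) inclusive
  edge (6, 14)→(3, 19): d=(-3,5) inclusive
  edge (3, 19)→(8, 0): d=(5,-19) inclusive
    (3,2)@(7, 5): e=[4,22,6] → #
    (4,2)@(9, 5): e=[-24,12,44] → ·
    (3,3)@(7, 7): e=[0,16,16] → #  [on edge]
    (4,3)@(9, 7): e=[-28,6,54] → ·
    (3,4)@(7, 9): e=[-4,10,26] → ·
    (4,4)@(9, 9): e=[-32,0,64] → ·  [on edge]
    (2,6)@(5, 13): e=[16,8,8] → #
    (3,6)@(7, 13): e=[-12,-2,46] → ·
    (2,7)@(5, 15): e=[12,2,18] → #
    (3,7)@(7, 15): e=[-16,-8,56] → ·
    (2,8)@(5, 17): e=[8,-4,28] → ·
    (1,9)@(3, 19): e=[32,0,0] → #  [on edge]
    (2,10)@(5, 21): e=[0,-16,48] → ·  [on edge]
  covered (5 px):
    · · · · · · · ·
    · · · · · · · ·
    · · · # · · · ·
    · · · # · · · ·
    · · · · · · · ·
    · · · · · · · ·
    · · # · · · · ·
    · · # · · · · ·
    · · · · · · · ·
    · # · · · · · ·
    · · · · · · · ·

Z-buffer (winner per pixel, '.' = empty):
  . . . 1 . . . .
  3 . . . . . . .
  3 3 . 4 . . . .
  3 3 3 4 . 0 . .
  3 3 3 3 0 0 . .
  3 3 2 2 0 0 . .
  . 2 4 . 0 . . .
  . . 4 . . . . .
  . . . . . . . .
  . 4 . . . . . .
  . . . . . . . .

Result: 0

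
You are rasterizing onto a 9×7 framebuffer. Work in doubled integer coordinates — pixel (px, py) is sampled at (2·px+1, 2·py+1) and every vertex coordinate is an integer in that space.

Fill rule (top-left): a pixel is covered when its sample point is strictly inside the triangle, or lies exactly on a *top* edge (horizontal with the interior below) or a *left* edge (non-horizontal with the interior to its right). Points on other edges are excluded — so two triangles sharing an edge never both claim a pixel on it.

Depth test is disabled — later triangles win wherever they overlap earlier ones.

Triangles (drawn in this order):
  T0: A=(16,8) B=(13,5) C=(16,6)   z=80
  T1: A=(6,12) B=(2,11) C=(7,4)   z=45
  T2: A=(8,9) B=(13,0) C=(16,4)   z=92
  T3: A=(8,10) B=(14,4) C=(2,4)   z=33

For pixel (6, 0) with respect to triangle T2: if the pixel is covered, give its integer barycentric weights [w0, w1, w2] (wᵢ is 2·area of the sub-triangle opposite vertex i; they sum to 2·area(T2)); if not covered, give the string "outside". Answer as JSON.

T0:
  2·area = 6
  edge (16, 8)→(13, 5): d=(-3,-3) top-left  bias=+0
  edge (13, 5)→(16, 6): d=(3,1) right/bottom  bias=-1
  edge (16, 6)→(16, 8): d=(0,2) right/bottom  bias=-1
    (0,0)@(1, 1): e=[-24,0,30] → ·  [on edge]
    (4,0)@(9, 1): e=[0,-8,14] → ·  [on edge]
    (3,1)@(7, 3): e=[-12,0,18] → ·  [on edge]
    (5,1)@(11, 3): e=[0,-4,10] → ·  [on edge]
    (6,2)@(13, 5): e=[0,0,6] → ·  [on edge]
    (7,3)@(15, 7): e=[0,4,2] → █  [on edge]
    (8,3)@(17, 7): e=[6,2,-2] → ·
    (7,4)@(15, 9): e=[-6,10,2] → ·
    (8,4)@(17, 9): e=[0,8,-2] → ·  [on edge]
  covered (1 px):
    · · · · · · · · ·
    · · · · · · · · ·
    · · · · · · · · ·
    · · · · · · · █ ·
    · · · · · · · · ·
    · · · · · · · · ·
    · · · · · · · · ·
T1:
  2·area = 33
  edge (6, 12)→(2, 11): d=(-4,-1) top-left  bias=+0
  edge (2, 11)→(7, 4): d=(5,-7) top-left  bias=+0
  edge (7, 4)→(6, 12): d=(-1,8) right/bottom  bias=-1
    (2,3)@(5, 7): e=[19,1,13] → █
    (3,3)@(7, 7): e=[21,15,-3] → ·
    (2,4)@(5, 9): e=[11,11,11] → █
    (3,4)@(7, 9): e=[13,25,-5] → ·
    (1,5)@(3, 11): e=[1,7,25] → █
    (3,5)@(7, 11): e=[5,35,-7] → ·
    (1,6)@(3, 13): e=[-7,17,23] → ·
    (2,6)@(5, 13): e=[-5,31,7] → ·
  covered (4 px):
    · · · · · · · · ·
    · · · · · · · · ·
    · · · · · · · · ·
    · · █ · · · · · ·
    · · █ · · · · · ·
    · █ █ · · · · · ·
    · · · · · · · · ·
T2:
  2·area = 47
  edge (8, 9)→(13, 0): d=(5,-9) top-left  bias=+0
  edge (13, 0)→(16, 4): d=(3,4) right/bottom  bias=-1
  edge (16, 4)→(8, 9): d=(-8,5) right/bottom  bias=-1
    (6,0)@(13, 1): e=[5,3,39] → █
    (7,0)@(15, 1): e=[23,-5,29] → ·
    (6,1)@(13, 3): e=[15,9,23] → █
    (7,1)@(15, 3): e=[33,1,13] → █
    (8,1)@(17, 3): e=[51,-7,3] → ·
    (5,2)@(11, 5): e=[7,23,17] → █
    (7,2)@(15, 5): e=[43,7,-3] → ·
    (5,3)@(11, 7): e=[17,29,1] → █
    (6,3)@(13, 7): e=[35,21,-9] → ·
    (5,4)@(11, 9): e=[27,35,-15] → ·
  covered (6 px):
    · · · · · · █ · ·
    · · · · · · █ █ ·
    · · · · · █ █ · ·
    · · · · · █ · · ·
    · · · · · · · · ·
    · · · · · · · · ·
    · · · · · · · · ·
T3:
  2·area = 72  (B↔C swapped to make it positive)
  edge (8, 10)→(2, 4): d=(-6,-6) top-left  bias=+0
  edge (2, 4)→(14, 4): d=(12,0) top-left  bias=+0
  edge (14, 4)→(8, 10): d=(-6,6) right/bottom  bias=-1
    (8,0)@(17, 1): e=[108,-36,0] → ·  [on edge]
    (0,1)@(1, 3): e=[0,-12,84] → ·  [on edge]
    (7,1)@(15, 3): e=[84,-12,0] → ·  [on edge]
    (1,2)@(3, 5): e=[0,12,60] → █  [on edge]
    (2,2)@(5, 5): e=[12,12,48] → █
    (3,2)@(7, 5): e=[24,12,36] → █
    (4,2)@(9, 5): e=[36,12,24] → █
    (5,2)@(11, 5): e=[48,12,12] → █
    (6,2)@(13, 5): e=[60,12,0] → ·  [on edge]
    (1,3)@(3, 7): e=[-12,36,48] → ·
    (2,3)@(5, 7): e=[0,36,36] → █  [on edge]
    (5,3)@(11, 7): e=[36,36,0] → ·  [on edge]
    (3,4)@(7, 9): e=[0,60,12] → █  [on edge]
    (4,4)@(9, 9): e=[12,60,0] → ·  [on edge]
    (3,5)@(7, 11): e=[-12,84,0] → ·  [on edge]
    (4,5)@(9, 11): e=[0,84,-12] → ·  [on edge]
    (2,6)@(5, 13): e=[-36,108,0] → ·  [on edge]
    (5,6)@(11, 13): e=[0,108,-36] → ·  [on edge]
  covered (9 px):
    · · · · · · · · ·
    · · · · · · · · ·
    · █ █ █ █ █ · · ·
    · · █ █ █ · · · ·
    · · · █ · · · · ·
    · · · · · · · · ·
    · · · · · · · · ·

Answer: [3,39,5]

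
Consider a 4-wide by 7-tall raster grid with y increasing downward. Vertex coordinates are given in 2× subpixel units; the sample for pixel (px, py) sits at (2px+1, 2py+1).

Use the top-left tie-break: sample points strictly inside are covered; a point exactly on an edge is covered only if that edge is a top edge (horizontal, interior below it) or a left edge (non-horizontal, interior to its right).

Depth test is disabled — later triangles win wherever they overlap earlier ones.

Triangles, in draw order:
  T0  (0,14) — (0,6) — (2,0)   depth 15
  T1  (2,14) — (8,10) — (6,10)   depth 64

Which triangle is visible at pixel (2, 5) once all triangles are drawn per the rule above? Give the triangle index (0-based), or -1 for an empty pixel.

T0:
  2·area = 16
  edge (0, 14)→(0, 6): d=(0,-8) top-left  bias=+0
  edge (0, 6)→(2, 0): d=(2,-6) top-left  bias=+0
  edge (2, 0)→(0, 14): d=(-2,14) right/bottom  bias=-1
    (0,1)@(1, 3): e=[8,0,8] → █  [on edge]
    (1,1)@(3, 3): e=[24,12,-20] → ·
    (0,2)@(1, 5): e=[8,4,4] → █
    (1,2)@(3, 5): e=[24,16,-24] → ·
    (0,3)@(1, 7): e=[8,8,0] → ·  [on edge]
  covered (2 px):
    · · · ·
    █ · · ·
    █ · · ·
    · · · ·
    · · · ·
    · · · ·
    · · · ·
T1:
  2·area = 8  (B↔C swapped to make it positive)
  edge (2, 14)→(6, 10): d=(4,-4) top-left  bias=+0
  edge (6, 10)→(8, 10): d=(2,0) top-left  bias=+0
  edge (8, 10)→(2, 14): d=(-6,4) right/bottom  bias=-1
    (3,4)@(7, 9): e=[0,-2,10] → ·  [on edge]
    (2,5)@(5, 11): e=[0,2,6] → █  [on edge]
    (3,5)@(7, 11): e=[8,2,-2] → ·
    (1,6)@(3, 13): e=[0,6,2] → █  [on edge]
    (2,6)@(5, 13): e=[8,6,-6] → ·
  covered (2 px):
    · · · ·
    · · · ·
    · · · ·
    · · · ·
    · · · ·
    · · █ ·
    · █ · ·

Z-buffer (winner per pixel, '.' = empty):
  . . . .
  0 . . .
  0 . . .
  . . . .
  . . . .
  . . 1 .
  . 1 . .

Answer: 1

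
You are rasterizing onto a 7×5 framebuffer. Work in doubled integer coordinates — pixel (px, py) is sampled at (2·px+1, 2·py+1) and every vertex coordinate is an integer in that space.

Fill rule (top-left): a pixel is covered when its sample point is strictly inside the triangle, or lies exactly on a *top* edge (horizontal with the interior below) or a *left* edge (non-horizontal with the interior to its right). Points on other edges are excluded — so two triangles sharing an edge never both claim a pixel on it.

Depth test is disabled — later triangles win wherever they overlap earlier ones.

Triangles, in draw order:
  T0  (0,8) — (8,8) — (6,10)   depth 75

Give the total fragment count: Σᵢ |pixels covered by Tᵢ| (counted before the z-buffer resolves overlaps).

T0:
  2·area = 16
  edge (0, 8)→(8, 8): d=(8,0) top-left  bias=+0
  edge (8, 8)→(6, 10): d=(-2,2) right/bottom  bias=-1
  edge (6, 10)→(0, 8): d=(-6,-2) top-left  bias=+0
    (6,1)@(13, 3): e=[-40,0,56] → ·  [on edge]
    (5,2)@(11, 5): e=[-24,0,40] → ·  [on edge]
    (4,3)@(9, 7): e=[-8,0,24] → ·  [on edge]
    (1,4)@(3, 9): e=[8,8,0] → █  [on edge]
    (2,4)@(5, 9): e=[8,4,4] → █
    (3,4)@(7, 9): e=[8,0,8] → ·  [on edge]
  covered (2 px):
    · · · · · · ·
    · · · · · · ·
    · · · · · · ·
    · · · · · · ·
    · █ █ · · · ·

Final: 2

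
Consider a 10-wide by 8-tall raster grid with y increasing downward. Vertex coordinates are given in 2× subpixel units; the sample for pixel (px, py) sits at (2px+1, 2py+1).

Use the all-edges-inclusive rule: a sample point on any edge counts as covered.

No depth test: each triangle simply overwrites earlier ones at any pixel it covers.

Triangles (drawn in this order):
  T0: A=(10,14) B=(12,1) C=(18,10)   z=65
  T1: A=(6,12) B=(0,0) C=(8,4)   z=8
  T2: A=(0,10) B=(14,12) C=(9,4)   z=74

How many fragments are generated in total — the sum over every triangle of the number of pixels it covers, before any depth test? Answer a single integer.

T0:
  2·area = 96
  edge (10, 14)→(12, 1): d=(2,-13) inclusive
  edge (12, 1)→(18, 10): d=(6,9) inclusive
  edge (18, 10)→(10, 14): d=(-8,4) inclusive
    (6,1)@(13, 3): e=[17,3,76] → X
    (7,1)@(15, 3): e=[43,-15,68] → .
    (6,2)@(13, 5): e=[21,15,60] → X
    (7,2)@(15, 5): e=[47,-3,52] → .
    (6,3)@(13, 7): e=[25,27,44] → X
    (7,3)@(15, 7): e=[51,9,36] → X
    (8,3)@(17, 7): e=[77,-9,28] → .
    (5,4)@(11, 9): e=[3,57,36] → X
    (8,4)@(17, 9): e=[81,3,12] → X
    (9,4)@(19, 9): e=[107,-15,4] → .
    (5,5)@(11, 11): e=[7,69,20] → X
    (8,5)@(17, 11): e=[85,15,-4] → .
  covered (12 px):
    . . . . . . . . . .
    . . . . . . X . . .
    . . . . . . X . . .
    . . . . . . X X . .
    . . . . . X X X X .
    . . . . . X X X . .
    . . . . . X . . . .
    . . . . . . . . . .
T1:
  2·area = 72
  edge (6, 12)→(0, 0): d=(-6,-12) inclusive
  edge (0, 0)→(8, 4): d=(8,4) inclusive
  edge (8, 4)→(6, 12): d=(-2,8) inclusive
    (0,0)@(1, 1): e=[6,4,62] → X
    (1,0)@(3, 1): e=[30,-4,46] → .
    (0,1)@(1, 3): e=[-6,20,58] → .
    (1,1)@(3, 3): e=[18,12,42] → X
    (2,1)@(5, 3): e=[42,4,26] → X
    (3,1)@(7, 3): e=[66,-4,10] → .
    (1,2)@(3, 5): e=[6,28,38] → X
    (3,2)@(7, 5): e=[54,12,6] → X
    (4,2)@(9, 5): e=[78,4,-10] → .
    (1,3)@(3, 7): e=[-6,44,34] → .
    (2,3)@(5, 7): e=[18,36,18] → X
    (4,3)@(9, 7): e=[66,20,-14] → .
  covered (9 px):
    X . . . . . . . . .
    . X X . . . . . . .
    . X X X . . . . . .
    . . X X . . . . . .
    . . X . . . . . . .
    . . . . . . . . . .
    . . . . . . . . . .
    . . . . . . . . . .
T2:
  2·area = 102  (B↔C swapped to make it positive)
  edge (0, 10)→(9, 4): d=(9,-6) inclusive
  edge (9, 4)→(14, 12): d=(5,8) inclusive
  edge (14, 12)→(0, 10): d=(-14,-2) inclusive
    (4,2)@(9, 5): e=[9,5,88] → X
    (5,2)@(11, 5): e=[21,-11,92] → .
    (2,3)@(5, 7): e=[3,47,52] → X
    (3,3)@(7, 7): e=[15,31,56] → X
    (5,3)@(11, 7): e=[39,-1,64] → .
    (1,4)@(3, 9): e=[9,73,20] → X
    (5,4)@(11, 9): e=[57,9,36] → X
    (6,4)@(13, 9): e=[69,-7,40] → .
    (1,5)@(3, 11): e=[27,83,-8] → .
    (2,5)@(5, 11): e=[39,67,-4] → .
    (3,5)@(7, 11): e=[51,51,0] → X  [on edge]
    (6,5)@(13, 11): e=[87,3,12] → X
  covered (13 px):
    . . . . . . . . . .
    . . . . . . . . . .
    . . . . X . . . . .
    . . X X X . . . . .
    . X X X X X . . . .
    . . . X X X X . . .
    . . . . . . . . . .
    . . . . . . . . . .

Answer: 34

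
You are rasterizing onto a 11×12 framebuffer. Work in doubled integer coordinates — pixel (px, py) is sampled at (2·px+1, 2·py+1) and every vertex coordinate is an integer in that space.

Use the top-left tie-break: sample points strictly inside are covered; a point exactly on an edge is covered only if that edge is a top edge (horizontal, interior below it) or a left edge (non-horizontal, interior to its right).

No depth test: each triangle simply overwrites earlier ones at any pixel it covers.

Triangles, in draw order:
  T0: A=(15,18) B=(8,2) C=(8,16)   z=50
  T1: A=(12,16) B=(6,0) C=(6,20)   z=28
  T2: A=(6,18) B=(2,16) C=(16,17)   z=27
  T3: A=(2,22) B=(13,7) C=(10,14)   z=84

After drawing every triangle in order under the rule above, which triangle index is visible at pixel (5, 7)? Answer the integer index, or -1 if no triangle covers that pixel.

T0:
  2·area = 98  (B↔C swapped to make it positive)
  edge (15, 18)→(8, 16): d=(-7,-2) top-left  bias=+0
  edge (8, 16)→(8, 2): d=(0,-14) top-left  bias=+0
  edge (8, 2)→(15, 18): d=(7,16) right/bottom  bias=-1
    (4,2)@(9, 5): e=[79,14,5] → X
    (5,2)@(11, 5): e=[83,42,-27] → .
    (4,3)@(9, 7): e=[65,14,19] → X
    (5,3)@(11, 7): e=[69,42,-13] → .
    (4,4)@(9, 9): e=[51,14,33] → X
    (5,4)@(11, 9): e=[55,42,1] → X
    (6,4)@(13, 9): e=[59,70,-31] → .
    (4,5)@(9, 11): e=[37,14,47] → X
    (6,5)@(13, 11): e=[45,70,-17] → .
    (4,6)@(9, 13): e=[23,14,61] → X
    (6,6)@(13, 13): e=[31,70,-3] → .
    (4,7)@(9, 15): e=[9,14,75] → X
  covered (12 px):
    . . . . . . . . . . .
    . . . . . . . . . . .
    . . . . X . . . . . .
    . . . . X . . . . . .
    . . . . X X . . . . .
    . . . . X X . . . . .
    . . . . X X . . . . .
    . . . . X X X . . . .
    . . . . . . X . . . .
    . . . . . . . . . . .
    . . . . . . . . . . .
    . . . . . . . . . . .
T1:
  2·area = 120  (B↔C swapped to make it positive)
  edge (12, 16)→(6, 20): d=(-6,4) right/bottom  bias=-1
  edge (6, 20)→(6, 0): d=(0,-20) top-left  bias=+0
  edge (6, 0)→(12, 16): d=(6,16) right/bottom  bias=-1
    (3,1)@(7, 3): e=[98,20,2] → X
    (4,1)@(9, 3): e=[90,60,-30] → .
    (3,2)@(7, 5): e=[86,20,14] → X
    (4,2)@(9, 5): e=[78,60,-18] → .
    (3,3)@(7, 7): e=[74,20,26] → X
    (4,3)@(9, 7): e=[66,60,-6] → .
    (3,4)@(7, 9): e=[62,20,38] → X
    (4,4)@(9, 9): e=[54,60,6] → X
    (5,4)@(11, 9): e=[46,100,-26] → .
    (3,5)@(7, 11): e=[50,20,50] → X
    (5,5)@(11, 11): e=[34,100,-14] → .
    (3,6)@(7, 13): e=[38,20,62] → X
  covered (15 px):
    . . . . . . . . . . .
    . . . X . . . . . . .
    . . . X . . . . . . .
    . . . X . . . . . . .
    . . . X X . . . . . .
    . . . X X . . . . . .
    . . . X X . . . . . .
    . . . X X X . . . . .
    . . . X X . . . . . .
    . . . X . . . . . . .
    . . . . . . . . . . .
    . . . . . . . . . . .
T2:
  2·area = 24
  edge (6, 18)→(2, 16): d=(-4,-2) top-left  bias=+0
  edge (2, 16)→(16, 17): d=(14,1) right/bottom  bias=-1
  edge (16, 17)→(6, 18): d=(-10,1) right/bottom  bias=-1
    (2,8)@(5, 17): e=[2,11,11] → X
    (3,8)@(7, 17): e=[6,9,9] → X
    (4,8)@(9, 17): e=[10,7,7] → X
    (5,8)@(11, 17): e=[14,5,5] → X
    (6,8)@(13, 17): e=[18,3,3] → X
    (7,8)@(15, 17): e=[22,1,1] → X
    (8,8)@(17, 17): e=[26,-1,-1] → .
    (2,9)@(5, 19): e=[-6,39,-9] → .
    (3,9)@(7, 19): e=[-2,37,-11] → .
    (4,9)@(9, 19): e=[2,35,-13] → .
    (5,9)@(11, 19): e=[6,33,-15] → .
    (6,9)@(13, 19): e=[10,31,-17] → .
  covered (6 px):
    . . . . . . . . . . .
    . . . . . . . . . . .
    . . . . . . . . . . .
    . . . . . . . . . . .
    . . . . . . . . . . .
    . . . . . . . . . . .
    . . . . . . . . . . .
    . . . . . . . . . . .
    . . X X X X X X . . .
    . . . . . . . . . . .
    . . . . . . . . . . .
    . . . . . . . . . . .
T3:
  2·area = 32
  edge (2, 22)→(13, 7): d=(11,-15) top-left  bias=+0
  edge (13, 7)→(10, 14): d=(-3,7) right/bottom  bias=-1
  edge (10, 14)→(2, 22): d=(-8,8) right/bottom  bias=-1
    (10,1)@(21, 3): e=[76,-44,0] → .  [on edge]
    (9,2)@(19, 5): e=[68,-36,0] → .  [on edge]
    (6,3)@(13, 7): e=[0,0,32] → .  [on edge]
    (8,3)@(17, 7): e=[60,-28,0] → .  [on edge]
    (7,4)@(15, 9): e=[52,-20,0] → .  [on edge]
    (5,5)@(11, 11): e=[14,2,16] → X
    (6,5)@(13, 11): e=[44,-12,0] → .  [on edge]
    (4,6)@(9, 13): e=[6,10,16] → X
    (5,6)@(11, 13): e=[36,-4,0] → .  [on edge]
    (4,7)@(9, 15): e=[28,4,0] → .  [on edge]
    (3,8)@(7, 17): e=[20,12,0] → .  [on edge]
    (2,9)@(5, 19): e=[12,20,0] → .  [on edge]
    (1,10)@(3, 21): e=[4,28,0] → .  [on edge]
    (3,10)@(7, 21): e=[64,0,-32] → .  [on edge]
    (0,11)@(1, 23): e=[-4,36,0] → .  [on edge]
  covered (2 px):
    . . . . . . . . . . .
    . . . . . . . . . . .
    . . . . . . . . . . .
    . . . . . . . . . . .
    . . . . . . . . . . .
    . . . . . X . . . . .
    . . . . X . . . . . .
    . . . . . . . . . . .
    . . . . . . . . . . .
    . . . . . . . . . . .
    . . . . . . . . . . .
    . . . . . . . . . . .

Z-buffer (winner per pixel, '.' = empty):
  . . . . . . . . . . .
  . . . 1 . . . . . . .
  . . . 1 0 . . . . . .
  . . . 1 0 . . . . . .
  . . . 1 1 0 . . . . .
  . . . 1 1 3 . . . . .
  . . . 1 3 0 . . . . .
  . . . 1 1 1 0 . . . .
  . . 2 2 2 2 2 2 . . .
  . . . 1 . . . . . . .
  . . . . . . . . . . .
  . . . . . . . . . . .

Final: 1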